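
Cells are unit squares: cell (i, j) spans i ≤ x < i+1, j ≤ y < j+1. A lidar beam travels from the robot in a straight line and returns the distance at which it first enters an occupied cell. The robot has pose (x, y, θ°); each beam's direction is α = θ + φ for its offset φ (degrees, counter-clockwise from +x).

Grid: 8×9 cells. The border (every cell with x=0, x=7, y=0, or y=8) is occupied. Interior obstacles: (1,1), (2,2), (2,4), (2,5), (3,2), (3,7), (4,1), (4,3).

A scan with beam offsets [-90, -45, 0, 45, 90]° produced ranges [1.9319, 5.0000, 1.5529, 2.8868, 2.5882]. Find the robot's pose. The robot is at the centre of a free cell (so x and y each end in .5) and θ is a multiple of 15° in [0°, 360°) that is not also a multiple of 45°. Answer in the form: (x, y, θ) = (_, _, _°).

The pose lattice has 34·16 = 544 candidates. Test each by forward raycasting.
  (2.5, 3.5, 15°): beam 1 = 0.5176 ≠ 1.9319 ✗
  (3.5, 4.5, 60°): beam 1 = 1.0000 ≠ 1.9319 ✗
  (3.5, 1.5, 345°): beam 1 = 0.5176 ≠ 1.9319 ✗
  (6.5, 5.5, 195°): beam 1 = 2.5882 ≠ 1.9319 ✗
  …
  (6.5, 3.5, 165°): r_1=1.9319, r_2=5.0000, r_3=1.5529, r_4=2.8868, r_5=2.5882 — all match ✓
No second candidate reproduces the full scan.

(x, y, θ) = (6.5, 3.5, 165°)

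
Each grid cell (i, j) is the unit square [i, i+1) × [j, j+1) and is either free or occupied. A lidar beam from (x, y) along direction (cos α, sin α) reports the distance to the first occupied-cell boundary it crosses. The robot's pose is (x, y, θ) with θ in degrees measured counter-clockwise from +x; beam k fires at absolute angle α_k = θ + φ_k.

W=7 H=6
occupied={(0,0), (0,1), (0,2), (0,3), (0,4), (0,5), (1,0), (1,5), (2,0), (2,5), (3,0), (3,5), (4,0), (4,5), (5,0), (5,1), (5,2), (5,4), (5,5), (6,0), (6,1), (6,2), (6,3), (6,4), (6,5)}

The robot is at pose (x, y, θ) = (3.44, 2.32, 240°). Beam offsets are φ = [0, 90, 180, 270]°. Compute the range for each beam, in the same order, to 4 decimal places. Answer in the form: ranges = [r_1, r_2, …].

ranges = [1.5242, 1.8013, 3.0946, 2.8175]

beam 1: φ=0°, α=240°
  dir = (cos 240°, sin 240°) = (-0.5000, -0.8660); from cell (3,2)
  next x-line at t=0.8800, next y-line at t=0.3695; Δt_x=2.0000, Δt_y=1.1547
    y: enter (3,1) at t=0.3695
    x: enter (2,1) at t=0.8800
    y: enter (2,0) at t=1.5242 ← occupied
  → r_1 = 1.5242
beam 2: φ=90°, α=330°
  dir = (cos 330°, sin 330°) = (0.8660, -0.5000); from cell (3,2)
  next x-line at t=0.6466, next y-line at t=0.6400; Δt_x=1.1547, Δt_y=2.0000
    y: enter (3,1) at t=0.6400
    x: enter (4,1) at t=0.6466
    x: enter (5,1) at t=1.8013 ← occupied
  → r_2 = 1.8013
beam 3: φ=180°, α=60°
  dir = (cos 60°, sin 60°) = (0.5000, 0.8660); from cell (3,2)
  next x-line at t=1.1200, next y-line at t=0.7852; Δt_x=2.0000, Δt_y=1.1547
    y: enter (3,3) at t=0.7852
    x: enter (4,3) at t=1.1200
    y: enter (4,4) at t=1.9399
    y: enter (4,5) at t=3.0946 ← occupied
  → r_3 = 3.0946
beam 4: φ=270°, α=150°
  dir = (cos 150°, sin 150°) = (-0.8660, 0.5000); from cell (3,2)
  next x-line at t=0.5081, next y-line at t=1.3600; Δt_x=1.1547, Δt_y=2.0000
    x: enter (2,2) at t=0.5081
    y: enter (2,3) at t=1.3600
    x: enter (1,3) at t=1.6628
    x: enter (0,3) at t=2.8175 ← occupied
  → r_4 = 2.8175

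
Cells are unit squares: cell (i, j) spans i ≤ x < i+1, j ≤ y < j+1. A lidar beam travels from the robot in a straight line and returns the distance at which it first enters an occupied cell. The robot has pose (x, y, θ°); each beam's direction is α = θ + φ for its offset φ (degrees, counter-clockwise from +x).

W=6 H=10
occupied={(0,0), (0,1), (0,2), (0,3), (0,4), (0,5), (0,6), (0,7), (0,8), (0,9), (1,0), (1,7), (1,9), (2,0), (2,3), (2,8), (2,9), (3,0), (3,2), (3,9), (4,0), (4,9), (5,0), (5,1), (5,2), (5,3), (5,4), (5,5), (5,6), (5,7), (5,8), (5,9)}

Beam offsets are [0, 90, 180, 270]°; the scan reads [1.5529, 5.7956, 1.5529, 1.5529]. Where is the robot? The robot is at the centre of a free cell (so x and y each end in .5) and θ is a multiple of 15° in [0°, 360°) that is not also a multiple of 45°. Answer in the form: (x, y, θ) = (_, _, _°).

Enumerate (i+0.5, j+0.5, θ) over the 28 free cells and 16 admissible headings. For each, cast all 4 beams and compare to the given ranges.
  (3.5, 8.5, 345°): beam 2 = 0.5176 ≠ 5.7956 ✗
  (2.5, 5.5, 30°): beam 1 = 2.8868 ≠ 1.5529 ✗
  (4.5, 6.5, 150°): beam 1 = 2.8868 ≠ 1.5529 ✗
  (1.5, 1.5, 75°): beam 1 = 1.9319 ≠ 1.5529 ✗
  (4.5, 2.5, 120°): beam 1 = 5.1962 ≠ 1.5529 ✗
  …
  (3.5, 7.5, 195°): r_1=1.5529, r_2=5.7956, r_3=1.5529, r_4=1.5529 — all match ✓
Unique over the lattice → pose = (3.5, 7.5, 195°).

(x, y, θ) = (3.5, 7.5, 195°)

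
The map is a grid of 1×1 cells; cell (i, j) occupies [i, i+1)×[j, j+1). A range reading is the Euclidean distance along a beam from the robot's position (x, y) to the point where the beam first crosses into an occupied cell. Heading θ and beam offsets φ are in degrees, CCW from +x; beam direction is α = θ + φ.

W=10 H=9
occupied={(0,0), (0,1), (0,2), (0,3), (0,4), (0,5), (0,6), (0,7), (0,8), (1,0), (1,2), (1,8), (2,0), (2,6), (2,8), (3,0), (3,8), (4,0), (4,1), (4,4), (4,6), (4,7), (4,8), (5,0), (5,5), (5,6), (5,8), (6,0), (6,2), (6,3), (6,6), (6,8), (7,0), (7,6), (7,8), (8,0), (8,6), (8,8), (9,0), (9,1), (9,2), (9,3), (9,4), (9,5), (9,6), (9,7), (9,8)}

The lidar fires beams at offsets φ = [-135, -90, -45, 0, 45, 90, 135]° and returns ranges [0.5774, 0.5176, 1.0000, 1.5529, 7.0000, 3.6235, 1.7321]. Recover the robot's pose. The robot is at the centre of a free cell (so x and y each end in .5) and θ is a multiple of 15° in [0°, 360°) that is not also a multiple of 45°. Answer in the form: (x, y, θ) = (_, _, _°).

(x, y, θ) = (1.5, 4.5, 285°)

Candidates: 43 free-cell centres × 16 headings = 688 poses. Raycast each; keep the one whose scan matches to 4 dp.
  (2.5, 2.5, 60°): beam 1 = 1.5529 ≠ 0.5774 ✗
  (3.5, 4.5, 300°): beam 1 = 2.5882 ≠ 0.5774 ✗
  (2.5, 2.5, 15°): beam 1 = 1.7321 ≠ 0.5774 ✗
  (5.5, 2.5, 30°): beam 1 = 1.5529 ≠ 0.5774 ✗
  …
  (1.5, 4.5, 285°): r_1=0.5774, r_2=0.5176, r_3=1.0000, r_4=1.5529, r_5=7.0000, r_6=3.6235, r_7=1.7321 — all match ✓
No second candidate reproduces the full scan.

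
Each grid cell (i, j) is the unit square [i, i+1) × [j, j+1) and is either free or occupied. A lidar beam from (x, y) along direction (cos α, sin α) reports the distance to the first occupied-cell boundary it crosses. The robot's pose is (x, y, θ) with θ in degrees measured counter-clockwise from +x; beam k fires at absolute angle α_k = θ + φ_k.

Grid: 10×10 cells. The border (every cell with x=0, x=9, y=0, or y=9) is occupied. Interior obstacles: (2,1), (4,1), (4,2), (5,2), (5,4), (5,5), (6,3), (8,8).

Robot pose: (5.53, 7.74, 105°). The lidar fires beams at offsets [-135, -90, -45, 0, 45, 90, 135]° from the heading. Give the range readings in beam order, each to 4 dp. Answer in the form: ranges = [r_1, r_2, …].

beam 1: φ=-135°, α=330°
  d=(0.8660,-0.5000)  start (5,7)  tX=0.5427 tY=1.4800  stride 1/|dx|=1.1547 1/|dy|=2.0000
    cross x-line → (6,7), t=0.5427
    cross y-line → (6,6), t=1.4800
    cross x-line → (7,6), t=1.6974
    cross x-line → (8,6), t=2.8521
    cross y-line → (8,5), t=3.4800
    cross x-line → (9,5), t=4.0068 (wall)
  → r_1 = 4.0068
beam 2: φ=-90°, α=15°
  d=(0.9659,0.2588)  start (5,7)  tX=0.4866 tY=1.0046  stride 1/|dx|=1.0353 1/|dy|=3.8637
    cross x-line → (6,7), t=0.4866
    cross y-line → (6,8), t=1.0046
    cross x-line → (7,8), t=1.5219
    cross x-line → (8,8), t=2.5571 (wall)
  → r_2 = 2.5571
beam 3: φ=-45°, α=60°
  d=(0.5000,0.8660)  start (5,7)  tX=0.9400 tY=0.3002  stride 1/|dx|=2.0000 1/|dy|=1.1547
    cross y-line → (5,8), t=0.3002
    cross x-line → (6,8), t=0.9400
    cross y-line → (6,9), t=1.4549 (wall)
  → r_3 = 1.4549
beam 4: φ=0°, α=105°
  d=(-0.2588,0.9659)  start (5,7)  tX=2.0478 tY=0.2692  stride 1/|dx|=3.8637 1/|dy|=1.0353
    cross y-line → (5,8), t=0.2692
    cross y-line → (5,9), t=1.3044 (wall)
  → r_4 = 1.3044
beam 5: φ=45°, α=150°
  d=(-0.8660,0.5000)  start (5,7)  tX=0.6120 tY=0.5200  stride 1/|dx|=1.1547 1/|dy|=2.0000
    cross y-line → (5,8), t=0.5200
    cross x-line → (4,8), t=0.6120
    cross x-line → (3,8), t=1.7667
    cross y-line → (3,9), t=2.5200 (wall)
  → r_5 = 2.5200
beam 6: φ=90°, α=195°
  d=(-0.9659,-0.2588)  start (5,7)  tX=0.5487 tY=2.8591  stride 1/|dx|=1.0353 1/|dy|=3.8637
    cross x-line → (4,7), t=0.5487
    cross x-line → (3,7), t=1.5840
    cross x-line → (2,7), t=2.6192
    cross y-line → (2,6), t=2.8591
    cross x-line → (1,6), t=3.6545
    cross x-line → (0,6), t=4.6898 (wall)
  → r_6 = 4.6898
beam 7: φ=135°, α=240°
  d=(-0.5000,-0.8660)  start (5,7)  tX=1.0600 tY=0.8545  stride 1/|dx|=2.0000 1/|dy|=1.1547
    cross y-line → (5,6), t=0.8545
    cross x-line → (4,6), t=1.0600
    cross y-line → (4,5), t=2.0092
    cross x-line → (3,5), t=3.0600
    cross y-line → (3,4), t=3.1639
    cross y-line → (3,3), t=4.3186
    cross x-line → (2,3), t=5.0600
    cross y-line → (2,2), t=5.4733
    cross y-line → (2,1), t=6.6280 (wall)
  → r_7 = 6.6280

ranges = [4.0068, 2.5571, 1.4549, 1.3044, 2.5200, 4.6898, 6.6280]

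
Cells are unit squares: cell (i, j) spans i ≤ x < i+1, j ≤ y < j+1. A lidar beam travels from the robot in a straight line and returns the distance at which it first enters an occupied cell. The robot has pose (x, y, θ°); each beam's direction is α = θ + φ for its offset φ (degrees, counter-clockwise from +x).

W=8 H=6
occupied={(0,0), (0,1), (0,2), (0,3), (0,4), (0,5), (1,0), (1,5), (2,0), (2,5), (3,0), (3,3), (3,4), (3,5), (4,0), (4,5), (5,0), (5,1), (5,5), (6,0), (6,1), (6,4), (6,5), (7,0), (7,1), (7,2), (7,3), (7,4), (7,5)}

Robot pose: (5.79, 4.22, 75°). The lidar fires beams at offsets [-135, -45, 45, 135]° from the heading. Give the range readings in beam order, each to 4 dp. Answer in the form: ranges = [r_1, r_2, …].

ranges = [2.4200, 0.2425, 0.9007, 2.0669]

beam 1: φ=-135°, α=300°
  cosα=0.5000 sinα=-0.8660 | (5,4) | tMaxX 0.4200 tMaxY 0.2540 | tΔX 2.0000 tΔY 1.1547
    t=0.2540 [y] (5,3)
    t=0.4200 [x] (6,3)
    t=1.4087 [y] (6,2)
    t=2.4200 [x] (7,2) — stop
  → r_1 = 2.4200
beam 2: φ=-45°, α=30°
  cosα=0.8660 sinα=0.5000 | (5,4) | tMaxX 0.2425 tMaxY 1.5600 | tΔX 1.1547 tΔY 2.0000
    t=0.2425 [x] (6,4) — stop
  → r_2 = 0.2425
beam 3: φ=45°, α=120°
  cosα=-0.5000 sinα=0.8660 | (5,4) | tMaxX 1.5800 tMaxY 0.9007 | tΔX 2.0000 tΔY 1.1547
    t=0.9007 [y] (5,5) — stop
  → r_3 = 0.9007
beam 4: φ=135°, α=210°
  cosα=-0.8660 sinα=-0.5000 | (5,4) | tMaxX 0.9122 tMaxY 0.4400 | tΔX 1.1547 tΔY 2.0000
    t=0.4400 [y] (5,3)
    t=0.9122 [x] (4,3)
    t=2.0669 [x] (3,3) — stop
  → r_4 = 2.0669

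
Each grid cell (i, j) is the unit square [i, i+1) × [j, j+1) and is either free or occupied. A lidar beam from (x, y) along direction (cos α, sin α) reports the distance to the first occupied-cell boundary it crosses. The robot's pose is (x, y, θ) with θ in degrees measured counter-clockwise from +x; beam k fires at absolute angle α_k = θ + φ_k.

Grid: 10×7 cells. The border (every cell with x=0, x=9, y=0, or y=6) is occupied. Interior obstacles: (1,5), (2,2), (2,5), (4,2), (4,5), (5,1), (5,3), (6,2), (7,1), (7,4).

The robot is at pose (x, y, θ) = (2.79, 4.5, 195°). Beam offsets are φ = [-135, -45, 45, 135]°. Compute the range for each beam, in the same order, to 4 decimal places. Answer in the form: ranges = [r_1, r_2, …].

ranges = [1.7321, 1.0000, 3.5800, 2.5519]

beam 1: φ=-135°, α=60°
  direction (0.5000, 0.8660); cell (2,4); t to first gridline: x 0.4200, y 0.5774 (then +2.0000 / +1.1547)
    (3,4) via x @ 0.4200
    (3,5) via y @ 0.5774
    (3,6) via y @ 1.7321  # hit
  → r_1 = 1.7321
beam 2: φ=-45°, α=150°
  direction (-0.8660, 0.5000); cell (2,4); t to first gridline: x 0.9122, y 1.0000 (then +1.1547 / +2.0000)
    (1,4) via x @ 0.9122
    (1,5) via y @ 1.0000  # hit
  → r_2 = 1.0000
beam 3: φ=45°, α=240°
  direction (-0.5000, -0.8660); cell (2,4); t to first gridline: x 1.5800, y 0.5774 (then +2.0000 / +1.1547)
    (2,3) via y @ 0.5774
    (1,3) via x @ 1.5800
    (1,2) via y @ 1.7321
    (1,1) via y @ 2.8868
    (0,1) via x @ 3.5800  # hit
  → r_3 = 3.5800
beam 4: φ=135°, α=330°
  direction (0.8660, -0.5000); cell (2,4); t to first gridline: x 0.2425, y 1.0000 (then +1.1547 / +2.0000)
    (3,4) via x @ 0.2425
    (3,3) via y @ 1.0000
    (4,3) via x @ 1.3972
    (5,3) via x @ 2.5519  # hit
  → r_4 = 2.5519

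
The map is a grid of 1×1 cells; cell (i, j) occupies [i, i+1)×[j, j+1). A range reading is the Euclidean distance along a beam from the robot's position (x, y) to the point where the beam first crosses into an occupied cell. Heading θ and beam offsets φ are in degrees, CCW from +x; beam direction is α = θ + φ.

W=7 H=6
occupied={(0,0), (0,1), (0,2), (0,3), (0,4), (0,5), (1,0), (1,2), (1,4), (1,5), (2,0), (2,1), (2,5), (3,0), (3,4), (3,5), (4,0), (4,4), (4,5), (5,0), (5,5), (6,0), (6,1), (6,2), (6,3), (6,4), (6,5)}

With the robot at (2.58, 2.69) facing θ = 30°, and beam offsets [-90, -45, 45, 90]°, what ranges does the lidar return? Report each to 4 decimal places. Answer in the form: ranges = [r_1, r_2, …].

beam 1: φ=-90°, α=300°
  d=(0.5000,-0.8660)  start (2,2)  tX=0.8400 tY=0.7967  stride 1/|dx|=2.0000 1/|dy|=1.1547
    cross y-line → (2,1), t=0.7967 (wall)
  → r_1 = 0.7967
beam 2: φ=-45°, α=345°
  d=(0.9659,-0.2588)  start (2,2)  tX=0.4348 tY=2.6660  stride 1/|dx|=1.0353 1/|dy|=3.8637
    cross x-line → (3,2), t=0.4348
    cross x-line → (4,2), t=1.4701
    cross x-line → (5,2), t=2.5054
    cross y-line → (5,1), t=2.6660
    cross x-line → (6,1), t=3.5406 (wall)
  → r_2 = 3.5406
beam 3: φ=45°, α=75°
  d=(0.2588,0.9659)  start (2,2)  tX=1.6228 tY=0.3209  stride 1/|dx|=3.8637 1/|dy|=1.0353
    cross y-line → (2,3), t=0.3209
    cross y-line → (2,4), t=1.3562
    cross x-line → (3,4), t=1.6228 (wall)
  → r_3 = 1.6228
beam 4: φ=90°, α=120°
  d=(-0.5000,0.8660)  start (2,2)  tX=1.1600 tY=0.3580  stride 1/|dx|=2.0000 1/|dy|=1.1547
    cross y-line → (2,3), t=0.3580
    cross x-line → (1,3), t=1.1600
    cross y-line → (1,4), t=1.5127 (wall)
  → r_4 = 1.5127

ranges = [0.7967, 3.5406, 1.6228, 1.5127]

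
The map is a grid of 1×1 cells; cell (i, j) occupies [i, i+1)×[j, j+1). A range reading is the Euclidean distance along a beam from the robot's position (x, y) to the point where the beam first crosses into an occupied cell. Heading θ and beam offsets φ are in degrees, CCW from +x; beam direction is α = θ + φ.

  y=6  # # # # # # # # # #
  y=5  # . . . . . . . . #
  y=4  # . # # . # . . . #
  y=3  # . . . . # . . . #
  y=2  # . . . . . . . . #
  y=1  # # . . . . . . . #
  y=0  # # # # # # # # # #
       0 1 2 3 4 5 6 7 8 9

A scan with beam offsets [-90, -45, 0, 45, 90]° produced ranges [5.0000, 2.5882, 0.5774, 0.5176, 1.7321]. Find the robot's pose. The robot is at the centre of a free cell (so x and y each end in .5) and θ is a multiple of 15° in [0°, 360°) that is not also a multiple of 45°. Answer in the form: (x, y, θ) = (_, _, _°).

Enumerate (i+0.5, j+0.5, θ) over the 35 free cells and 16 admissible headings. For each, cast all 5 beams and compare to the given ranges.
  (7.5, 3.5, 105°): beam 1 = 1.5529 ≠ 5.0000 ✗
  (6.5, 1.5, 255°): beam 1 = 5.6940 ≠ 5.0000 ✗
  (5.5, 2.5, 120°): beam 1 = 4.0415 ≠ 5.0000 ✗
  (7.5, 5.5, 120°): beam 1 = 1.0000 ≠ 5.0000 ✗
  …
  (2.5, 3.5, 60°): r_1=5.0000, r_2=2.5882, r_3=0.5774, r_4=0.5176, r_5=1.7321 — all match ✓
Only this pose fits every beam.

(x, y, θ) = (2.5, 3.5, 60°)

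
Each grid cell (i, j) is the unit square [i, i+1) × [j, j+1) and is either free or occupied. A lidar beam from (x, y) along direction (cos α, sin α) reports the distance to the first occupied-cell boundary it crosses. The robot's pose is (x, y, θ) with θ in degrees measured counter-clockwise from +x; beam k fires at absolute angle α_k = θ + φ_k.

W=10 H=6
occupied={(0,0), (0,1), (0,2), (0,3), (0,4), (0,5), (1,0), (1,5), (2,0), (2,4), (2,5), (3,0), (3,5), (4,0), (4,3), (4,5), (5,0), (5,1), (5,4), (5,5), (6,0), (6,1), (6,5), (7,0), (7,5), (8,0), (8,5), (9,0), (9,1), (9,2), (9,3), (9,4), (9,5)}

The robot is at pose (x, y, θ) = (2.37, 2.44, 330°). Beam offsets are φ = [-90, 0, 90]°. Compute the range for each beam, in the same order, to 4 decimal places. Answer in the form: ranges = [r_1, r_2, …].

ranges = [1.6628, 2.8800, 2.9560]

beam 1: φ=-90°, α=240°
  d=(-0.5000,-0.8660)  start (2,2)  tX=0.7400 tY=0.5081  stride 1/|dx|=2.0000 1/|dy|=1.1547
    cross y-line → (2,1), t=0.5081
    cross x-line → (1,1), t=0.7400
    cross y-line → (1,0), t=1.6628 (wall)
  → r_1 = 1.6628
beam 2: φ=0°, α=330°
  d=(0.8660,-0.5000)  start (2,2)  tX=0.7275 tY=0.8800  stride 1/|dx|=1.1547 1/|dy|=2.0000
    cross x-line → (3,2), t=0.7275
    cross y-line → (3,1), t=0.8800
    cross x-line → (4,1), t=1.8822
    cross y-line → (4,0), t=2.8800 (wall)
  → r_2 = 2.8800
beam 3: φ=90°, α=60°
  d=(0.5000,0.8660)  start (2,2)  tX=1.2600 tY=0.6466  stride 1/|dx|=2.0000 1/|dy|=1.1547
    cross y-line → (2,3), t=0.6466
    cross x-line → (3,3), t=1.2600
    cross y-line → (3,4), t=1.8013
    cross y-line → (3,5), t=2.9560 (wall)
  → r_3 = 2.9560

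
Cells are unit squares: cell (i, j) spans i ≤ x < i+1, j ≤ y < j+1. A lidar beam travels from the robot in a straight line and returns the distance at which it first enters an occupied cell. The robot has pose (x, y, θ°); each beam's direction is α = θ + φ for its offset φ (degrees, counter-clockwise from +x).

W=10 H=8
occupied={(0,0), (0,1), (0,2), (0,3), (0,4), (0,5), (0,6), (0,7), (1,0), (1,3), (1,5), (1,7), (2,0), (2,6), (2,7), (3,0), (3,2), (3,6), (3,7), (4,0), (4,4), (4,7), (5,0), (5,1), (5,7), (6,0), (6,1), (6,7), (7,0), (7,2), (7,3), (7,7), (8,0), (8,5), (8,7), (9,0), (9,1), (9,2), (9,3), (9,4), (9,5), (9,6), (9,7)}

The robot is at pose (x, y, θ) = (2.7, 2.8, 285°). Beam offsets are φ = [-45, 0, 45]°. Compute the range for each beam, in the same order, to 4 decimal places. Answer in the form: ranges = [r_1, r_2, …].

beam 1: φ=-45°, α=240°
  dir = (cos 240°, sin 240°) = (-0.5000, -0.8660); from cell (2,2)
  next x-line at t=1.4000, next y-line at t=0.9238; Δt_x=2.0000, Δt_y=1.1547
    y: enter (2,1) at t=0.9238
    x: enter (1,1) at t=1.4000
    y: enter (1,0) at t=2.0785 ← occupied
  → r_1 = 2.0785
beam 2: φ=0°, α=285°
  dir = (cos 285°, sin 285°) = (0.2588, -0.9659); from cell (2,2)
  next x-line at t=1.1591, next y-line at t=0.8282; Δt_x=3.8637, Δt_y=1.0353
    y: enter (2,1) at t=0.8282
    x: enter (3,1) at t=1.1591
    y: enter (3,0) at t=1.8635 ← occupied
  → r_2 = 1.8635
beam 3: φ=45°, α=330°
  dir = (cos 330°, sin 330°) = (0.8660, -0.5000); from cell (2,2)
  next x-line at t=0.3464, next y-line at t=1.6000; Δt_x=1.1547, Δt_y=2.0000
    x: enter (3,2) at t=0.3464 ← occupied
  → r_3 = 0.3464

ranges = [2.0785, 1.8635, 0.3464]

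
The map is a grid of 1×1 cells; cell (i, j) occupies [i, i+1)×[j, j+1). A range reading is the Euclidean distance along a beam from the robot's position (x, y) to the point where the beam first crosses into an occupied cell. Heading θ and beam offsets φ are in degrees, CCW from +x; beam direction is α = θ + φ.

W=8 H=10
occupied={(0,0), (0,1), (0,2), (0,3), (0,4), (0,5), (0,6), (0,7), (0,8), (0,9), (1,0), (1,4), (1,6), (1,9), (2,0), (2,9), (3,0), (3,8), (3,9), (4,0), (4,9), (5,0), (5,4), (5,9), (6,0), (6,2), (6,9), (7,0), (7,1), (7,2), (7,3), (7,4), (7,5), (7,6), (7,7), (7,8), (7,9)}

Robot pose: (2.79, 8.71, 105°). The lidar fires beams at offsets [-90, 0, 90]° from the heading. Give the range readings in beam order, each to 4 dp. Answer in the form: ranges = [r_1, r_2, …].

beam 1: φ=-90°, α=15°
  dir = (cos 15°, sin 15°) = (0.9659, 0.2588); from cell (2,8)
  next x-line at t=0.2174, next y-line at t=1.1205; Δt_x=1.0353, Δt_y=3.8637
    x: enter (3,8) at t=0.2174 ← occupied
  → r_1 = 0.2174
beam 2: φ=0°, α=105°
  dir = (cos 105°, sin 105°) = (-0.2588, 0.9659); from cell (2,8)
  next x-line at t=3.0523, next y-line at t=0.3002; Δt_x=3.8637, Δt_y=1.0353
    y: enter (2,9) at t=0.3002 ← occupied
  → r_2 = 0.3002
beam 3: φ=90°, α=195°
  dir = (cos 195°, sin 195°) = (-0.9659, -0.2588); from cell (2,8)
  next x-line at t=0.8179, next y-line at t=2.7432; Δt_x=1.0353, Δt_y=3.8637
    x: enter (1,8) at t=0.8179
    x: enter (0,8) at t=1.8531 ← occupied
  → r_3 = 1.8531

ranges = [0.2174, 0.3002, 1.8531]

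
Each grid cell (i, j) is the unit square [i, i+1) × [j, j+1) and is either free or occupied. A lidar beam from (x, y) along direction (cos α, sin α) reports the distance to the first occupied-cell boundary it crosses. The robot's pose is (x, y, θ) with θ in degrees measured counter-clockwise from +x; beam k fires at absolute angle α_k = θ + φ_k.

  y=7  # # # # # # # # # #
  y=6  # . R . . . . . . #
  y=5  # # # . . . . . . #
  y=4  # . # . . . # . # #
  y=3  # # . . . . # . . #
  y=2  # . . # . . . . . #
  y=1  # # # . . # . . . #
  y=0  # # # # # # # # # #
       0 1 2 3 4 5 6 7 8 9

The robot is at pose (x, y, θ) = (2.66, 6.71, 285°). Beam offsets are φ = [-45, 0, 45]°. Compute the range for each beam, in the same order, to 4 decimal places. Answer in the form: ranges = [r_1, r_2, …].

ranges = [0.8198, 0.7350, 3.8567]

beam 1: φ=-45°, α=240°
  dir = (cos 240°, sin 240°) = (-0.5000, -0.8660); from cell (2,6)
  next x-line at t=1.3200, next y-line at t=0.8198; Δt_x=2.0000, Δt_y=1.1547
    y: enter (2,5) at t=0.8198 ← occupied
  → r_1 = 0.8198
beam 2: φ=0°, α=285°
  dir = (cos 285°, sin 285°) = (0.2588, -0.9659); from cell (2,6)
  next x-line at t=1.3137, next y-line at t=0.7350; Δt_x=3.8637, Δt_y=1.0353
    y: enter (2,5) at t=0.7350 ← occupied
  → r_2 = 0.7350
beam 3: φ=45°, α=330°
  dir = (cos 330°, sin 330°) = (0.8660, -0.5000); from cell (2,6)
  next x-line at t=0.3926, next y-line at t=1.4200; Δt_x=1.1547, Δt_y=2.0000
    x: enter (3,6) at t=0.3926
    y: enter (3,5) at t=1.4200
    x: enter (4,5) at t=1.5473
    x: enter (5,5) at t=2.7020
    y: enter (5,4) at t=3.4200
    x: enter (6,4) at t=3.8567 ← occupied
  → r_3 = 3.8567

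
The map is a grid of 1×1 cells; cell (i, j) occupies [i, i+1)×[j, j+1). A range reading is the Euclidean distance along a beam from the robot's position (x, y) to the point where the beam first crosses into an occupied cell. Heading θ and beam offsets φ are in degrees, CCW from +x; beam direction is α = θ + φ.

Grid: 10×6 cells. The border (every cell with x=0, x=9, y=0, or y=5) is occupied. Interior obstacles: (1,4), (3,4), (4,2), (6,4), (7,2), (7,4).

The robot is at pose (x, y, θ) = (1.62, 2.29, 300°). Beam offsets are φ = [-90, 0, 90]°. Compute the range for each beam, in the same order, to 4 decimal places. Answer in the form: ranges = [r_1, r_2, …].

ranges = [0.7159, 1.4896, 5.0576]

beam 1: φ=-90°, α=210°
  dir = (cos 210°, sin 210°) = (-0.8660, -0.5000); from cell (1,2)
  next x-line at t=0.7159, next y-line at t=0.5800; Δt_x=1.1547, Δt_y=2.0000
    y: enter (1,1) at t=0.5800
    x: enter (0,1) at t=0.7159 ← occupied
  → r_1 = 0.7159
beam 2: φ=0°, α=300°
  dir = (cos 300°, sin 300°) = (0.5000, -0.8660); from cell (1,2)
  next x-line at t=0.7600, next y-line at t=0.3349; Δt_x=2.0000, Δt_y=1.1547
    y: enter (1,1) at t=0.3349
    x: enter (2,1) at t=0.7600
    y: enter (2,0) at t=1.4896 ← occupied
  → r_2 = 1.4896
beam 3: φ=90°, α=30°
  dir = (cos 30°, sin 30°) = (0.8660, 0.5000); from cell (1,2)
  next x-line at t=0.4388, next y-line at t=1.4200; Δt_x=1.1547, Δt_y=2.0000
    x: enter (2,2) at t=0.4388
    y: enter (2,3) at t=1.4200
    x: enter (3,3) at t=1.5935
    x: enter (4,3) at t=2.7482
    y: enter (4,4) at t=3.4200
    x: enter (5,4) at t=3.9029
    x: enter (6,4) at t=5.0576 ← occupied
  → r_3 = 5.0576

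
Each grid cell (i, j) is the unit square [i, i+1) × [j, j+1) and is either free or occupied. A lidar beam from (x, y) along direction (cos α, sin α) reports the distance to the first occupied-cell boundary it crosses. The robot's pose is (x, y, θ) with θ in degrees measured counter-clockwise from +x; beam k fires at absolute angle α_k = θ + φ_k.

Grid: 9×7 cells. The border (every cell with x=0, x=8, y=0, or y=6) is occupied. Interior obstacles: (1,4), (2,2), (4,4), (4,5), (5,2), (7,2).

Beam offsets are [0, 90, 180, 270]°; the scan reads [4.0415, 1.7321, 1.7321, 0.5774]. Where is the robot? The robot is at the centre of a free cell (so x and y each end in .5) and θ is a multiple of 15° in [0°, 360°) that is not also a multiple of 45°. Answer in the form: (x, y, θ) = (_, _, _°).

Enumerate (i+0.5, j+0.5, θ) over the 29 free cells and 16 admissible headings. For each, cast all 4 beams and compare to the given ranges.
  (3.5, 1.5, 150°): beam 1 = 1.0000 ≠ 4.0415 ✗
  (2.5, 3.5, 120°): beam 1 = 1.0000 ≠ 4.0415 ✗
  (7.5, 1.5, 165°): beam 1 = 1.9319 ≠ 4.0415 ✗
  (7.5, 3.5, 105°): beam 1 = 2.5882 ≠ 4.0415 ✗
  (6.5, 3.5, 240°): beam 1 = 1.0000 ≠ 4.0415 ✗
  …
  (2.5, 4.5, 300°): r_1=4.0415, r_2=1.7321, r_3=1.7321, r_4=0.5774 — all match ✓
Unique over the lattice → pose = (2.5, 4.5, 300°).

(x, y, θ) = (2.5, 4.5, 300°)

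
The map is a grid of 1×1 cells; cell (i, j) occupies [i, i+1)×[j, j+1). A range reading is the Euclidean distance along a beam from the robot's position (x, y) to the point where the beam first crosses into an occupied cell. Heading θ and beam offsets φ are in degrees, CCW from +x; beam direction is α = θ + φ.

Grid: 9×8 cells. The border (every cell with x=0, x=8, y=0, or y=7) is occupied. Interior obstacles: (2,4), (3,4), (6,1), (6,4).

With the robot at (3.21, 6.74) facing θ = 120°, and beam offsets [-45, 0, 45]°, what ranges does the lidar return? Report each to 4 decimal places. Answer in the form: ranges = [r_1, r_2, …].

ranges = [0.2692, 0.3002, 1.0046]

beam 1: φ=-45°, α=75°
  direction (0.2588, 0.9659); cell (3,6); t to first gridline: x 3.0523, y 0.2692 (then +3.8637 / +1.0353)
    (3,7) via y @ 0.2692  # hit
  → r_1 = 0.2692
beam 2: φ=0°, α=120°
  direction (-0.5000, 0.8660); cell (3,6); t to first gridline: x 0.4200, y 0.3002 (then +2.0000 / +1.1547)
    (3,7) via y @ 0.3002  # hit
  → r_2 = 0.3002
beam 3: φ=45°, α=165°
  direction (-0.9659, 0.2588); cell (3,6); t to first gridline: x 0.2174, y 1.0046 (then +1.0353 / +3.8637)
    (2,6) via x @ 0.2174
    (2,7) via y @ 1.0046  # hit
  → r_3 = 1.0046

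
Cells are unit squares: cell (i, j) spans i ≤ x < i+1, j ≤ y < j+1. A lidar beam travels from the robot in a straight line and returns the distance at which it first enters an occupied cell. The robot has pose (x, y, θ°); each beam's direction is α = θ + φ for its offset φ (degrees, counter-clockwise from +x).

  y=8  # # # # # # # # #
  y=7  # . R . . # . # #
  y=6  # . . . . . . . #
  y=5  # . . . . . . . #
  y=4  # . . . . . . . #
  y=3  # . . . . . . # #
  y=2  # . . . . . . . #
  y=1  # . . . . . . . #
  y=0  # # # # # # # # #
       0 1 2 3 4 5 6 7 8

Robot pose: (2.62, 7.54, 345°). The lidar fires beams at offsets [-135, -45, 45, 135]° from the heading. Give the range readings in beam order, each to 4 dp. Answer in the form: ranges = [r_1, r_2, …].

beam 1: φ=-135°, α=210°
  d=(-0.8660,-0.5000)  start (2,7)  tX=0.7159 tY=1.0800  stride 1/|dx|=1.1547 1/|dy|=2.0000
    cross x-line → (1,7), t=0.7159
    cross y-line → (1,6), t=1.0800
    cross x-line → (0,6), t=1.8706 (wall)
  → r_1 = 1.8706
beam 2: φ=-45°, α=300°
  d=(0.5000,-0.8660)  start (2,7)  tX=0.7600 tY=0.6235  stride 1/|dx|=2.0000 1/|dy|=1.1547
    cross y-line → (2,6), t=0.6235
    cross x-line → (3,6), t=0.7600
    cross y-line → (3,5), t=1.7782
    cross x-line → (4,5), t=2.7600
    cross y-line → (4,4), t=2.9329
    cross y-line → (4,3), t=4.0876
    cross x-line → (5,3), t=4.7600
    cross y-line → (5,2), t=5.2423
    cross y-line → (5,1), t=6.3970
    cross x-line → (6,1), t=6.7600
    cross y-line → (6,0), t=7.5517 (wall)
  → r_2 = 7.5517
beam 3: φ=45°, α=30°
  d=(0.8660,0.5000)  start (2,7)  tX=0.4388 tY=0.9200  stride 1/|dx|=1.1547 1/|dy|=2.0000
    cross x-line → (3,7), t=0.4388
    cross y-line → (3,8), t=0.9200 (wall)
  → r_3 = 0.9200
beam 4: φ=135°, α=120°
  d=(-0.5000,0.8660)  start (2,7)  tX=1.2400 tY=0.5312  stride 1/|dx|=2.0000 1/|dy|=1.1547
    cross y-line → (2,8), t=0.5312 (wall)
  → r_4 = 0.5312

ranges = [1.8706, 7.5517, 0.9200, 0.5312]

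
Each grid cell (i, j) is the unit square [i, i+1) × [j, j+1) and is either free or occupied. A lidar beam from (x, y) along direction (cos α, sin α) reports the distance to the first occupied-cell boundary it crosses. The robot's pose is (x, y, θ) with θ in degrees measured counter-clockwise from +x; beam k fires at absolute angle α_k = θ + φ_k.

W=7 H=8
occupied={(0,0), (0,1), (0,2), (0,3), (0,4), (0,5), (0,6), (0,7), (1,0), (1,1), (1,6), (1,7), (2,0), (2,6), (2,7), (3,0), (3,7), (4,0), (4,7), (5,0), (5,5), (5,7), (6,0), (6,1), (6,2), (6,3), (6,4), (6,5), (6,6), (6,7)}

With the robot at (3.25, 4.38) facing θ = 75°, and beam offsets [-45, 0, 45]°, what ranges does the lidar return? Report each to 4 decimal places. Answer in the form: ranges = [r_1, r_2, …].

beam 1: φ=-45°, α=30°
  direction (0.8660, 0.5000); cell (3,4); t to first gridline: x 0.8660, y 1.2400 (then +1.1547 / +2.0000)
    (4,4) via x @ 0.8660
    (4,5) via y @ 1.2400
    (5,5) via x @ 2.0207  # hit
  → r_1 = 2.0207
beam 2: φ=0°, α=75°
  direction (0.2588, 0.9659); cell (3,4); t to first gridline: x 2.8978, y 0.6419 (then +3.8637 / +1.0353)
    (3,5) via y @ 0.6419
    (3,6) via y @ 1.6771
    (3,7) via y @ 2.7124  # hit
  → r_2 = 2.7124
beam 3: φ=45°, α=120°
  direction (-0.5000, 0.8660); cell (3,4); t to first gridline: x 0.5000, y 0.7159 (then +2.0000 / +1.1547)
    (2,4) via x @ 0.5000
    (2,5) via y @ 0.7159
    (2,6) via y @ 1.8706  # hit
  → r_3 = 1.8706

ranges = [2.0207, 2.7124, 1.8706]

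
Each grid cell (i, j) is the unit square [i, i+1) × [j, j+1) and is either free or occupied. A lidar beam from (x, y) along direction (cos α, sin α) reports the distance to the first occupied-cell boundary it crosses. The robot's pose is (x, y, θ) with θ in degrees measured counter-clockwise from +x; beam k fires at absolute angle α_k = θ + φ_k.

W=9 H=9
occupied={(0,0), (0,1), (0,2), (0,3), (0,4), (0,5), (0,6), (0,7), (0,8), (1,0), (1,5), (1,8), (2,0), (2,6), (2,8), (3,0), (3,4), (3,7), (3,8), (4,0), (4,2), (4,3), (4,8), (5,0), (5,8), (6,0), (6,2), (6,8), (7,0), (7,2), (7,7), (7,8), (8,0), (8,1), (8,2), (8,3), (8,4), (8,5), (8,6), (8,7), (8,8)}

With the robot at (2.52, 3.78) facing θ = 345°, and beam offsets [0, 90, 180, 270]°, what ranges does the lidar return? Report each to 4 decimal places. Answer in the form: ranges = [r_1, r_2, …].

ranges = [1.5322, 3.3336, 1.5736, 2.8781]

beam 1: φ=0°, α=345°
  d=(0.9659,-0.2588)  start (2,3)  tX=0.4969 tY=3.0137  stride 1/|dx|=1.0353 1/|dy|=3.8637
    cross x-line → (3,3), t=0.4969
    cross x-line → (4,3), t=1.5322 (wall)
  → r_1 = 1.5322
beam 2: φ=90°, α=75°
  d=(0.2588,0.9659)  start (2,3)  tX=1.8546 tY=0.2278  stride 1/|dx|=3.8637 1/|dy|=1.0353
    cross y-line → (2,4), t=0.2278
    cross y-line → (2,5), t=1.2630
    cross x-line → (3,5), t=1.8546
    cross y-line → (3,6), t=2.2983
    cross y-line → (3,7), t=3.3336 (wall)
  → r_2 = 3.3336
beam 3: φ=180°, α=165°
  d=(-0.9659,0.2588)  start (2,3)  tX=0.5383 tY=0.8500  stride 1/|dx|=1.0353 1/|dy|=3.8637
    cross x-line → (1,3), t=0.5383
    cross y-line → (1,4), t=0.8500
    cross x-line → (0,4), t=1.5736 (wall)
  → r_3 = 1.5736
beam 4: φ=270°, α=255°
  d=(-0.2588,-0.9659)  start (2,3)  tX=2.0091 tY=0.8075  stride 1/|dx|=3.8637 1/|dy|=1.0353
    cross y-line → (2,2), t=0.8075
    cross y-line → (2,1), t=1.8428
    cross x-line → (1,1), t=2.0091
    cross y-line → (1,0), t=2.8781 (wall)
  → r_4 = 2.8781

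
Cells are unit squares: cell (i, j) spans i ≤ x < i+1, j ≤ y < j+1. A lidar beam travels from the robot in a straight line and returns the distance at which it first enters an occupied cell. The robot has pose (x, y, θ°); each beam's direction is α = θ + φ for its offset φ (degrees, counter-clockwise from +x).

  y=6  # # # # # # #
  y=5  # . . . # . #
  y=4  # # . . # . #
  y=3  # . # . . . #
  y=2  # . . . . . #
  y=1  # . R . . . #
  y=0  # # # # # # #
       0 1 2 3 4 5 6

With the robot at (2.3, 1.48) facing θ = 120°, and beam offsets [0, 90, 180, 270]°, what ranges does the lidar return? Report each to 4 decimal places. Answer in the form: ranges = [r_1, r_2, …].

beam 1: φ=0°, α=120°
  d=(-0.5000,0.8660)  start (2,1)  tX=0.6000 tY=0.6004  stride 1/|dx|=2.0000 1/|dy|=1.1547
    cross x-line → (1,1), t=0.6000
    cross y-line → (1,2), t=0.6004
    cross y-line → (1,3), t=1.7551
    cross x-line → (0,3), t=2.6000 (wall)
  → r_1 = 2.6000
beam 2: φ=90°, α=210°
  d=(-0.8660,-0.5000)  start (2,1)  tX=0.3464 tY=0.9600  stride 1/|dx|=1.1547 1/|dy|=2.0000
    cross x-line → (1,1), t=0.3464
    cross y-line → (1,0), t=0.9600 (wall)
  → r_2 = 0.9600
beam 3: φ=180°, α=300°
  d=(0.5000,-0.8660)  start (2,1)  tX=1.4000 tY=0.5543  stride 1/|dx|=2.0000 1/|dy|=1.1547
    cross y-line → (2,0), t=0.5543 (wall)
  → r_3 = 0.5543
beam 4: φ=270°, α=30°
  d=(0.8660,0.5000)  start (2,1)  tX=0.8083 tY=1.0400  stride 1/|dx|=1.1547 1/|dy|=2.0000
    cross x-line → (3,1), t=0.8083
    cross y-line → (3,2), t=1.0400
    cross x-line → (4,2), t=1.9630
    cross y-line → (4,3), t=3.0400
    cross x-line → (5,3), t=3.1177
    cross x-line → (6,3), t=4.2724 (wall)
  → r_4 = 4.2724

ranges = [2.6000, 0.9600, 0.5543, 4.2724]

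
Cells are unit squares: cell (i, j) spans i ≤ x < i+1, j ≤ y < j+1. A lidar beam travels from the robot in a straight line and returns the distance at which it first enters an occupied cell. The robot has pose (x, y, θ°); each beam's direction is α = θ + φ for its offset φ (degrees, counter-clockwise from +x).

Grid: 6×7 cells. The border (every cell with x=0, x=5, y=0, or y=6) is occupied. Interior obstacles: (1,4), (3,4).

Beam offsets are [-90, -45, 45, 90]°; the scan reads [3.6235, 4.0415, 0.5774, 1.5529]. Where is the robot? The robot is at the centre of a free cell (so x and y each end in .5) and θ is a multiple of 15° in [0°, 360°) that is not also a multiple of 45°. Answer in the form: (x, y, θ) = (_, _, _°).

(x, y, θ) = (2.5, 4.5, 345°)

Candidates: 18 free-cell centres × 16 headings = 288 poses. Raycast each; keep the one whose scan matches to 4 dp.
  (1.5, 2.5, 210°): beam 1 = 1.0000 ≠ 3.6235 ✗
  (1.5, 3.5, 210°): beam 1 = 0.5774 ≠ 3.6235 ✗
  (1.5, 5.5, 150°): beam 1 = 0.5774 ≠ 3.6235 ✗
  (1.5, 3.5, 285°): beam 1 = 0.5176 ≠ 3.6235 ✗
  …
  (2.5, 4.5, 345°): r_1=3.6235, r_2=4.0415, r_3=0.5774, r_4=1.5529 — all match ✓
No second candidate reproduces the full scan.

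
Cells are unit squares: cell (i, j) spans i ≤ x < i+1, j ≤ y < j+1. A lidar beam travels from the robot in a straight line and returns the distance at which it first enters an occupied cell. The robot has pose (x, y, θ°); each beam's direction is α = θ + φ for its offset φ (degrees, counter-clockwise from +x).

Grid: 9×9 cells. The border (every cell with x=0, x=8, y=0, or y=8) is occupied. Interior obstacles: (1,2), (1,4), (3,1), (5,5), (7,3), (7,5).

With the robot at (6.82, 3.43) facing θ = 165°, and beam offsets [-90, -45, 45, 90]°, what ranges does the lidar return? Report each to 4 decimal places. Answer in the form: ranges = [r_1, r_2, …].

beam 1: φ=-90°, α=75°
  dir = (cos 75°, sin 75°) = (0.2588, 0.9659); from cell (6,3)
  next x-line at t=0.6955, next y-line at t=0.5901; Δt_x=3.8637, Δt_y=1.0353
    y: enter (6,4) at t=0.5901
    x: enter (7,4) at t=0.6955
    y: enter (7,5) at t=1.6254 ← occupied
  → r_1 = 1.6254
beam 2: φ=-45°, α=120°
  dir = (cos 120°, sin 120°) = (-0.5000, 0.8660); from cell (6,3)
  next x-line at t=1.6400, next y-line at t=0.6582; Δt_x=2.0000, Δt_y=1.1547
    y: enter (6,4) at t=0.6582
    x: enter (5,4) at t=1.6400
    y: enter (5,5) at t=1.8129 ← occupied
  → r_2 = 1.8129
beam 3: φ=45°, α=210°
  dir = (cos 210°, sin 210°) = (-0.8660, -0.5000); from cell (6,3)
  next x-line at t=0.9469, next y-line at t=0.8600; Δt_x=1.1547, Δt_y=2.0000
    y: enter (6,2) at t=0.8600
    x: enter (5,2) at t=0.9469
    x: enter (4,2) at t=2.1016
    y: enter (4,1) at t=2.8600
    x: enter (3,1) at t=3.2563 ← occupied
  → r_3 = 3.2563
beam 4: φ=90°, α=255°
  dir = (cos 255°, sin 255°) = (-0.2588, -0.9659); from cell (6,3)
  next x-line at t=3.1682, next y-line at t=0.4452; Δt_x=3.8637, Δt_y=1.0353
    y: enter (6,2) at t=0.4452
    y: enter (6,1) at t=1.4804
    y: enter (6,0) at t=2.5157 ← occupied
  → r_4 = 2.5157

ranges = [1.6254, 1.8129, 3.2563, 2.5157]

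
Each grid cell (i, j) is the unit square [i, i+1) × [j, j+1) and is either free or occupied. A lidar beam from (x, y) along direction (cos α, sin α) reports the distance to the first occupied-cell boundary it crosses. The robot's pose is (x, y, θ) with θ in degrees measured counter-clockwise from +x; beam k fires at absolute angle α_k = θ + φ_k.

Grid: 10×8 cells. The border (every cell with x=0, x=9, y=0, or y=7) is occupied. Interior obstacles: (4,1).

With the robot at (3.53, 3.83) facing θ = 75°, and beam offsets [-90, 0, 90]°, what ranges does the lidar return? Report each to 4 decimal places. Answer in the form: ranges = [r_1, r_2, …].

beam 1: φ=-90°, α=345°
  cosα=0.9659 sinα=-0.2588 | (3,3) | tMaxX 0.4866 tMaxY 3.2069 | tΔX 1.0353 tΔY 3.8637
    t=0.4866 [x] (4,3)
    t=1.5219 [x] (5,3)
    t=2.5571 [x] (6,3)
    t=3.2069 [y] (6,2)
    t=3.5924 [x] (7,2)
    t=4.6277 [x] (8,2)
    t=5.6630 [x] (9,2) — stop
  → r_1 = 5.6630
beam 2: φ=0°, α=75°
  cosα=0.2588 sinα=0.9659 | (3,3) | tMaxX 1.8159 tMaxY 0.1760 | tΔX 3.8637 tΔY 1.0353
    t=0.1760 [y] (3,4)
    t=1.2113 [y] (3,5)
    t=1.8159 [x] (4,5)
    t=2.2465 [y] (4,6)
    t=3.2818 [y] (4,7) — stop
  → r_2 = 3.2818
beam 3: φ=90°, α=165°
  cosα=-0.9659 sinα=0.2588 | (3,3) | tMaxX 0.5487 tMaxY 0.6568 | tΔX 1.0353 tΔY 3.8637
    t=0.5487 [x] (2,3)
    t=0.6568 [y] (2,4)
    t=1.5840 [x] (1,4)
    t=2.6192 [x] (0,4) — stop
  → r_3 = 2.6192

ranges = [5.6630, 3.2818, 2.6192]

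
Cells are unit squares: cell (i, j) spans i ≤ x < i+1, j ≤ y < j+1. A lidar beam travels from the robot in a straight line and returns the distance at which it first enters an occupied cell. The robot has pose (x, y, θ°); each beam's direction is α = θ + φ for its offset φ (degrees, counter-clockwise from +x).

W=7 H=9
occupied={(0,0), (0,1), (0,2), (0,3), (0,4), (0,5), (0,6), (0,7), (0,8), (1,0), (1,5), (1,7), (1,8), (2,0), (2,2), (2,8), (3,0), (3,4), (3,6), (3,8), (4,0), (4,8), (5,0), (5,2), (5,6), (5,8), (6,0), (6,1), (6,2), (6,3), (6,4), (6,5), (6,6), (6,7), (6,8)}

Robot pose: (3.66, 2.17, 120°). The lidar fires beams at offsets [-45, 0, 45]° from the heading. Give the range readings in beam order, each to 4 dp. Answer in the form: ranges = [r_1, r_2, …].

beam 1: φ=-45°, α=75°
  d=(0.2588,0.9659)  start (3,2)  tX=1.3137 tY=0.8593  stride 1/|dx|=3.8637 1/|dy|=1.0353
    cross y-line → (3,3), t=0.8593
    cross x-line → (4,3), t=1.3137
    cross y-line → (4,4), t=1.8946
    cross y-line → (4,5), t=2.9298
    cross y-line → (4,6), t=3.9651
    cross y-line → (4,7), t=5.0004
    cross x-line → (5,7), t=5.1774
    cross y-line → (5,8), t=6.0357 (wall)
  → r_1 = 6.0357
beam 2: φ=0°, α=120°
  d=(-0.5000,0.8660)  start (3,2)  tX=1.3200 tY=0.9584  stride 1/|dx|=2.0000 1/|dy|=1.1547
    cross y-line → (3,3), t=0.9584
    cross x-line → (2,3), t=1.3200
    cross y-line → (2,4), t=2.1131
    cross y-line → (2,5), t=3.2678
    cross x-line → (1,5), t=3.3200 (wall)
  → r_2 = 3.3200
beam 3: φ=45°, α=165°
  d=(-0.9659,0.2588)  start (3,2)  tX=0.6833 tY=3.2069  stride 1/|dx|=1.0353 1/|dy|=3.8637
    cross x-line → (2,2), t=0.6833 (wall)
  → r_3 = 0.6833

ranges = [6.0357, 3.3200, 0.6833]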